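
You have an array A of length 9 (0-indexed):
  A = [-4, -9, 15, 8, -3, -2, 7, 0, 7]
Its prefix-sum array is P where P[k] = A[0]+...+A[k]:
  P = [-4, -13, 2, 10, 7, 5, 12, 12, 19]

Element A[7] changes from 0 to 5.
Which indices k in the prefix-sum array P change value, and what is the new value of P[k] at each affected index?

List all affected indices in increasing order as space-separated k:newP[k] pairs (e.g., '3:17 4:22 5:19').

Answer: 7:17 8:24

Derivation:
P[k] = A[0] + ... + A[k]
P[k] includes A[7] iff k >= 7
Affected indices: 7, 8, ..., 8; delta = 5
  P[7]: 12 + 5 = 17
  P[8]: 19 + 5 = 24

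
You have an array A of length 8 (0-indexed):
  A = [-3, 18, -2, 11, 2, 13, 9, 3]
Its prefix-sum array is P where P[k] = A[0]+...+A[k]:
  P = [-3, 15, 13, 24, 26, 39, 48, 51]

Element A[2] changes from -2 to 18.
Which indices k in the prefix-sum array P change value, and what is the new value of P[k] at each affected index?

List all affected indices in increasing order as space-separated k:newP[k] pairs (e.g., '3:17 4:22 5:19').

P[k] = A[0] + ... + A[k]
P[k] includes A[2] iff k >= 2
Affected indices: 2, 3, ..., 7; delta = 20
  P[2]: 13 + 20 = 33
  P[3]: 24 + 20 = 44
  P[4]: 26 + 20 = 46
  P[5]: 39 + 20 = 59
  P[6]: 48 + 20 = 68
  P[7]: 51 + 20 = 71

Answer: 2:33 3:44 4:46 5:59 6:68 7:71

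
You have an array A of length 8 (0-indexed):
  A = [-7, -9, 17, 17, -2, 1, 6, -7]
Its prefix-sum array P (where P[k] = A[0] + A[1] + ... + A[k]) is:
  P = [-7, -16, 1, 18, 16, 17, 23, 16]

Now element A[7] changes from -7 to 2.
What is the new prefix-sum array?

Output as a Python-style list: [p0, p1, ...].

Answer: [-7, -16, 1, 18, 16, 17, 23, 25]

Derivation:
Change: A[7] -7 -> 2, delta = 9
P[k] for k < 7: unchanged (A[7] not included)
P[k] for k >= 7: shift by delta = 9
  P[0] = -7 + 0 = -7
  P[1] = -16 + 0 = -16
  P[2] = 1 + 0 = 1
  P[3] = 18 + 0 = 18
  P[4] = 16 + 0 = 16
  P[5] = 17 + 0 = 17
  P[6] = 23 + 0 = 23
  P[7] = 16 + 9 = 25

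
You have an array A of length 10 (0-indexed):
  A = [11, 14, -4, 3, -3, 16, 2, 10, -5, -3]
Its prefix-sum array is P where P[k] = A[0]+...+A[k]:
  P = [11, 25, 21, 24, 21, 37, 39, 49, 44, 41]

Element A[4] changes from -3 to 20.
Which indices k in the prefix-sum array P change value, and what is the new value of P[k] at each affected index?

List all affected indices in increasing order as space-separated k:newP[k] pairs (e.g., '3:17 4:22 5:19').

Answer: 4:44 5:60 6:62 7:72 8:67 9:64

Derivation:
P[k] = A[0] + ... + A[k]
P[k] includes A[4] iff k >= 4
Affected indices: 4, 5, ..., 9; delta = 23
  P[4]: 21 + 23 = 44
  P[5]: 37 + 23 = 60
  P[6]: 39 + 23 = 62
  P[7]: 49 + 23 = 72
  P[8]: 44 + 23 = 67
  P[9]: 41 + 23 = 64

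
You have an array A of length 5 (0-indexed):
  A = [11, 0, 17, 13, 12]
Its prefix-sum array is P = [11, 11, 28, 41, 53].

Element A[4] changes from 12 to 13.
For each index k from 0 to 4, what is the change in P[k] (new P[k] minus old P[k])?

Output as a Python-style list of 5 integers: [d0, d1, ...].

Answer: [0, 0, 0, 0, 1]

Derivation:
Element change: A[4] 12 -> 13, delta = 1
For k < 4: P[k] unchanged, delta_P[k] = 0
For k >= 4: P[k] shifts by exactly 1
Delta array: [0, 0, 0, 0, 1]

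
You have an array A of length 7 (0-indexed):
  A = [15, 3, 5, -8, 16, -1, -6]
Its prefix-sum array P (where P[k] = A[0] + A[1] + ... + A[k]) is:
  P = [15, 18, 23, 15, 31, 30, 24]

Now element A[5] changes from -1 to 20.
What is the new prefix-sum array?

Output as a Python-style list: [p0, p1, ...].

Change: A[5] -1 -> 20, delta = 21
P[k] for k < 5: unchanged (A[5] not included)
P[k] for k >= 5: shift by delta = 21
  P[0] = 15 + 0 = 15
  P[1] = 18 + 0 = 18
  P[2] = 23 + 0 = 23
  P[3] = 15 + 0 = 15
  P[4] = 31 + 0 = 31
  P[5] = 30 + 21 = 51
  P[6] = 24 + 21 = 45

Answer: [15, 18, 23, 15, 31, 51, 45]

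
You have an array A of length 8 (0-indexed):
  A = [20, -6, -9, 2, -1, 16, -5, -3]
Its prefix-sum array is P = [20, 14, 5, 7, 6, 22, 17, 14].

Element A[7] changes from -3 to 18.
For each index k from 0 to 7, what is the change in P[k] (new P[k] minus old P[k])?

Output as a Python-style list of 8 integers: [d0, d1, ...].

Element change: A[7] -3 -> 18, delta = 21
For k < 7: P[k] unchanged, delta_P[k] = 0
For k >= 7: P[k] shifts by exactly 21
Delta array: [0, 0, 0, 0, 0, 0, 0, 21]

Answer: [0, 0, 0, 0, 0, 0, 0, 21]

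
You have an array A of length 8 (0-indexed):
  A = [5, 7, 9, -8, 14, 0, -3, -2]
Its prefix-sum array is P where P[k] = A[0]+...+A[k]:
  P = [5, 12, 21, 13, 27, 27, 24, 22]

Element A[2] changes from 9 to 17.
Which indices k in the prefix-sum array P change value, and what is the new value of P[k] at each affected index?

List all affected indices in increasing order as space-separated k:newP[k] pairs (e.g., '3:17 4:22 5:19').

Answer: 2:29 3:21 4:35 5:35 6:32 7:30

Derivation:
P[k] = A[0] + ... + A[k]
P[k] includes A[2] iff k >= 2
Affected indices: 2, 3, ..., 7; delta = 8
  P[2]: 21 + 8 = 29
  P[3]: 13 + 8 = 21
  P[4]: 27 + 8 = 35
  P[5]: 27 + 8 = 35
  P[6]: 24 + 8 = 32
  P[7]: 22 + 8 = 30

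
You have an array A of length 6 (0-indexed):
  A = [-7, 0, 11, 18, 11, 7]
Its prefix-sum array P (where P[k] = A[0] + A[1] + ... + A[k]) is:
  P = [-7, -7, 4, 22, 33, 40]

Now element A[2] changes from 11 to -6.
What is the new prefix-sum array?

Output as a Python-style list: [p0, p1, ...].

Change: A[2] 11 -> -6, delta = -17
P[k] for k < 2: unchanged (A[2] not included)
P[k] for k >= 2: shift by delta = -17
  P[0] = -7 + 0 = -7
  P[1] = -7 + 0 = -7
  P[2] = 4 + -17 = -13
  P[3] = 22 + -17 = 5
  P[4] = 33 + -17 = 16
  P[5] = 40 + -17 = 23

Answer: [-7, -7, -13, 5, 16, 23]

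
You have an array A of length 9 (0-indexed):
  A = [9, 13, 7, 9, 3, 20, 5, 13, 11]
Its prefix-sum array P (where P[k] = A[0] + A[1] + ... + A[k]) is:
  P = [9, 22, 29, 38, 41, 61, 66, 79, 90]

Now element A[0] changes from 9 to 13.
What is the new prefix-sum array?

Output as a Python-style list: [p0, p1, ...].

Change: A[0] 9 -> 13, delta = 4
P[k] for k < 0: unchanged (A[0] not included)
P[k] for k >= 0: shift by delta = 4
  P[0] = 9 + 4 = 13
  P[1] = 22 + 4 = 26
  P[2] = 29 + 4 = 33
  P[3] = 38 + 4 = 42
  P[4] = 41 + 4 = 45
  P[5] = 61 + 4 = 65
  P[6] = 66 + 4 = 70
  P[7] = 79 + 4 = 83
  P[8] = 90 + 4 = 94

Answer: [13, 26, 33, 42, 45, 65, 70, 83, 94]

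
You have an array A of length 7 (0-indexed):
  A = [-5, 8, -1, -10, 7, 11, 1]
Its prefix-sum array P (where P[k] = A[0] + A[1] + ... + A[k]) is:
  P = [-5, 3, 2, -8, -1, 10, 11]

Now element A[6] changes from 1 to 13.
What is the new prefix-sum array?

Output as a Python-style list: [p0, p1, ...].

Answer: [-5, 3, 2, -8, -1, 10, 23]

Derivation:
Change: A[6] 1 -> 13, delta = 12
P[k] for k < 6: unchanged (A[6] not included)
P[k] for k >= 6: shift by delta = 12
  P[0] = -5 + 0 = -5
  P[1] = 3 + 0 = 3
  P[2] = 2 + 0 = 2
  P[3] = -8 + 0 = -8
  P[4] = -1 + 0 = -1
  P[5] = 10 + 0 = 10
  P[6] = 11 + 12 = 23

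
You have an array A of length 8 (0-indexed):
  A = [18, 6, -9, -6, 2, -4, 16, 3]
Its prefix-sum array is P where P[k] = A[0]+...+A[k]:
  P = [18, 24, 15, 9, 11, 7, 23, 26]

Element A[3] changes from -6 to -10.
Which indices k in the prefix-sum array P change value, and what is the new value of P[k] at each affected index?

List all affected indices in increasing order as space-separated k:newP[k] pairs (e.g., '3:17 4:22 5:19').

P[k] = A[0] + ... + A[k]
P[k] includes A[3] iff k >= 3
Affected indices: 3, 4, ..., 7; delta = -4
  P[3]: 9 + -4 = 5
  P[4]: 11 + -4 = 7
  P[5]: 7 + -4 = 3
  P[6]: 23 + -4 = 19
  P[7]: 26 + -4 = 22

Answer: 3:5 4:7 5:3 6:19 7:22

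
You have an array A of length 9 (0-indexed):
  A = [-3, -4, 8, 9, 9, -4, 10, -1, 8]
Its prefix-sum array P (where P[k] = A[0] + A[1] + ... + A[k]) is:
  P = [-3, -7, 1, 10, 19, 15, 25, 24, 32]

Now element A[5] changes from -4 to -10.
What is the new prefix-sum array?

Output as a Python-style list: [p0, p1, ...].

Change: A[5] -4 -> -10, delta = -6
P[k] for k < 5: unchanged (A[5] not included)
P[k] for k >= 5: shift by delta = -6
  P[0] = -3 + 0 = -3
  P[1] = -7 + 0 = -7
  P[2] = 1 + 0 = 1
  P[3] = 10 + 0 = 10
  P[4] = 19 + 0 = 19
  P[5] = 15 + -6 = 9
  P[6] = 25 + -6 = 19
  P[7] = 24 + -6 = 18
  P[8] = 32 + -6 = 26

Answer: [-3, -7, 1, 10, 19, 9, 19, 18, 26]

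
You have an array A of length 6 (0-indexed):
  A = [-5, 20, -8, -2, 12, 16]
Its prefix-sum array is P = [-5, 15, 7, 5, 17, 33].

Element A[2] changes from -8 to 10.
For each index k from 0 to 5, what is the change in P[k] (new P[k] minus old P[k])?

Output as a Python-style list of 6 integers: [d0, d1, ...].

Answer: [0, 0, 18, 18, 18, 18]

Derivation:
Element change: A[2] -8 -> 10, delta = 18
For k < 2: P[k] unchanged, delta_P[k] = 0
For k >= 2: P[k] shifts by exactly 18
Delta array: [0, 0, 18, 18, 18, 18]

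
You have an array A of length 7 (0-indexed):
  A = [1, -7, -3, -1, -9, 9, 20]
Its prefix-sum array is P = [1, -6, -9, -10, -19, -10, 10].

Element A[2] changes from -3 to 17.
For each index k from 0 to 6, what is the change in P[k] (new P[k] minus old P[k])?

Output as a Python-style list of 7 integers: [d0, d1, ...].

Answer: [0, 0, 20, 20, 20, 20, 20]

Derivation:
Element change: A[2] -3 -> 17, delta = 20
For k < 2: P[k] unchanged, delta_P[k] = 0
For k >= 2: P[k] shifts by exactly 20
Delta array: [0, 0, 20, 20, 20, 20, 20]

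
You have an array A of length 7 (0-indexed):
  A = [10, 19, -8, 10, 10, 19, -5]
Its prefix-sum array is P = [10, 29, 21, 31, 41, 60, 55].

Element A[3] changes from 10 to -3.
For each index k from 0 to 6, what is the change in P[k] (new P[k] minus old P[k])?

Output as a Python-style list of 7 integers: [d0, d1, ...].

Answer: [0, 0, 0, -13, -13, -13, -13]

Derivation:
Element change: A[3] 10 -> -3, delta = -13
For k < 3: P[k] unchanged, delta_P[k] = 0
For k >= 3: P[k] shifts by exactly -13
Delta array: [0, 0, 0, -13, -13, -13, -13]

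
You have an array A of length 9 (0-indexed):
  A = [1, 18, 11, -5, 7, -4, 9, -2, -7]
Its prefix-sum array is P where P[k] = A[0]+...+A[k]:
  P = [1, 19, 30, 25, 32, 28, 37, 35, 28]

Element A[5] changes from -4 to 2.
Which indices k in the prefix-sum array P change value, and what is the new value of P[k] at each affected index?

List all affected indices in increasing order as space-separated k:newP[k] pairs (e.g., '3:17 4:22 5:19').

Answer: 5:34 6:43 7:41 8:34

Derivation:
P[k] = A[0] + ... + A[k]
P[k] includes A[5] iff k >= 5
Affected indices: 5, 6, ..., 8; delta = 6
  P[5]: 28 + 6 = 34
  P[6]: 37 + 6 = 43
  P[7]: 35 + 6 = 41
  P[8]: 28 + 6 = 34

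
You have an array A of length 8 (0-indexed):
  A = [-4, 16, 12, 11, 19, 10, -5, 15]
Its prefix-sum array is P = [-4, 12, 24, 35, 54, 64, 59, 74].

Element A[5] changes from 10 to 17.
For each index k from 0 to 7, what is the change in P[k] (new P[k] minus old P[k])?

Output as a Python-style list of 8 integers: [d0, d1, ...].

Element change: A[5] 10 -> 17, delta = 7
For k < 5: P[k] unchanged, delta_P[k] = 0
For k >= 5: P[k] shifts by exactly 7
Delta array: [0, 0, 0, 0, 0, 7, 7, 7]

Answer: [0, 0, 0, 0, 0, 7, 7, 7]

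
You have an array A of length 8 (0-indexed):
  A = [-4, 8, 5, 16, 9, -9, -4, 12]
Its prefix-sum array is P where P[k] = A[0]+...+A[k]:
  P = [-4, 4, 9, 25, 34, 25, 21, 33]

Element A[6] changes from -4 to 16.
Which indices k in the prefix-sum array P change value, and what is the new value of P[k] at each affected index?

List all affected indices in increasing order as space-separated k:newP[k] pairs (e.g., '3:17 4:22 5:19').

Answer: 6:41 7:53

Derivation:
P[k] = A[0] + ... + A[k]
P[k] includes A[6] iff k >= 6
Affected indices: 6, 7, ..., 7; delta = 20
  P[6]: 21 + 20 = 41
  P[7]: 33 + 20 = 53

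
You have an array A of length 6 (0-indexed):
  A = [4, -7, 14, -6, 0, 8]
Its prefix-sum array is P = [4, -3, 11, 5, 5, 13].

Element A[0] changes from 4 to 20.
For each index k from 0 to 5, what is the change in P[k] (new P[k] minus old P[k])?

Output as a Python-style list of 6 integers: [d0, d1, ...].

Answer: [16, 16, 16, 16, 16, 16]

Derivation:
Element change: A[0] 4 -> 20, delta = 16
For k < 0: P[k] unchanged, delta_P[k] = 0
For k >= 0: P[k] shifts by exactly 16
Delta array: [16, 16, 16, 16, 16, 16]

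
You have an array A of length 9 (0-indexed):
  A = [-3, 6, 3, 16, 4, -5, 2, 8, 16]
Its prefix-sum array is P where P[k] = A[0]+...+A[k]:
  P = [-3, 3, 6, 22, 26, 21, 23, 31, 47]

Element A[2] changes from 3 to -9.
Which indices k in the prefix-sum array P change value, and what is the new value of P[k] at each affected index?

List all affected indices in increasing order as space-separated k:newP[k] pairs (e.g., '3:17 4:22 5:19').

Answer: 2:-6 3:10 4:14 5:9 6:11 7:19 8:35

Derivation:
P[k] = A[0] + ... + A[k]
P[k] includes A[2] iff k >= 2
Affected indices: 2, 3, ..., 8; delta = -12
  P[2]: 6 + -12 = -6
  P[3]: 22 + -12 = 10
  P[4]: 26 + -12 = 14
  P[5]: 21 + -12 = 9
  P[6]: 23 + -12 = 11
  P[7]: 31 + -12 = 19
  P[8]: 47 + -12 = 35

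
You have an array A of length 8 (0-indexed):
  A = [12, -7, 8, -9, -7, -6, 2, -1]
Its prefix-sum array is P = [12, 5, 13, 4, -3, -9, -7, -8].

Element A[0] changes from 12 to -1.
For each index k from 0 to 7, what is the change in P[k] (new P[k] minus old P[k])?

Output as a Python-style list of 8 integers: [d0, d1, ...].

Element change: A[0] 12 -> -1, delta = -13
For k < 0: P[k] unchanged, delta_P[k] = 0
For k >= 0: P[k] shifts by exactly -13
Delta array: [-13, -13, -13, -13, -13, -13, -13, -13]

Answer: [-13, -13, -13, -13, -13, -13, -13, -13]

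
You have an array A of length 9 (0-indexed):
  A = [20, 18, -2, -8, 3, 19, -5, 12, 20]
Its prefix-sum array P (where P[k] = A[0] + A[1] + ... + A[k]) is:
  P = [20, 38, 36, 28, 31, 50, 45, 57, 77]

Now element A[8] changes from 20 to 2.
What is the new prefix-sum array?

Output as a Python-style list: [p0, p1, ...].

Change: A[8] 20 -> 2, delta = -18
P[k] for k < 8: unchanged (A[8] not included)
P[k] for k >= 8: shift by delta = -18
  P[0] = 20 + 0 = 20
  P[1] = 38 + 0 = 38
  P[2] = 36 + 0 = 36
  P[3] = 28 + 0 = 28
  P[4] = 31 + 0 = 31
  P[5] = 50 + 0 = 50
  P[6] = 45 + 0 = 45
  P[7] = 57 + 0 = 57
  P[8] = 77 + -18 = 59

Answer: [20, 38, 36, 28, 31, 50, 45, 57, 59]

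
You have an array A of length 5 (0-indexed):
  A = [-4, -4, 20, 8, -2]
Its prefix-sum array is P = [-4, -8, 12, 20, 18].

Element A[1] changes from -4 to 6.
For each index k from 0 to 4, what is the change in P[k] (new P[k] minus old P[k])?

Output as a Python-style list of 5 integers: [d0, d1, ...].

Answer: [0, 10, 10, 10, 10]

Derivation:
Element change: A[1] -4 -> 6, delta = 10
For k < 1: P[k] unchanged, delta_P[k] = 0
For k >= 1: P[k] shifts by exactly 10
Delta array: [0, 10, 10, 10, 10]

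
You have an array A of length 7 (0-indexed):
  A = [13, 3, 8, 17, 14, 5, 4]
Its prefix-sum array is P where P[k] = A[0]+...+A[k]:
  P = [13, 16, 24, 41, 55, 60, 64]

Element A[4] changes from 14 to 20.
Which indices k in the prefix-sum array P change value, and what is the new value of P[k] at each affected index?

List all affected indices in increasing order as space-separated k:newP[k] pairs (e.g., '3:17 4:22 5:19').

Answer: 4:61 5:66 6:70

Derivation:
P[k] = A[0] + ... + A[k]
P[k] includes A[4] iff k >= 4
Affected indices: 4, 5, ..., 6; delta = 6
  P[4]: 55 + 6 = 61
  P[5]: 60 + 6 = 66
  P[6]: 64 + 6 = 70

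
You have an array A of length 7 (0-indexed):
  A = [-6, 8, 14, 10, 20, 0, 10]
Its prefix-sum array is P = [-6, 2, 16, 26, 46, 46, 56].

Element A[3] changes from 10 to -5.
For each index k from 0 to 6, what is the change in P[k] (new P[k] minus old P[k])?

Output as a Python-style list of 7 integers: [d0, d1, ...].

Answer: [0, 0, 0, -15, -15, -15, -15]

Derivation:
Element change: A[3] 10 -> -5, delta = -15
For k < 3: P[k] unchanged, delta_P[k] = 0
For k >= 3: P[k] shifts by exactly -15
Delta array: [0, 0, 0, -15, -15, -15, -15]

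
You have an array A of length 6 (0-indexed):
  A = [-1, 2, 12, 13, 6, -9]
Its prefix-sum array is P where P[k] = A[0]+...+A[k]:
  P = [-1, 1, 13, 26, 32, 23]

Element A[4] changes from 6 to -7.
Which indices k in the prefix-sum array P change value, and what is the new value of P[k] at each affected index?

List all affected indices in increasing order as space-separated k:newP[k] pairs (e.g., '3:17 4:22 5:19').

Answer: 4:19 5:10

Derivation:
P[k] = A[0] + ... + A[k]
P[k] includes A[4] iff k >= 4
Affected indices: 4, 5, ..., 5; delta = -13
  P[4]: 32 + -13 = 19
  P[5]: 23 + -13 = 10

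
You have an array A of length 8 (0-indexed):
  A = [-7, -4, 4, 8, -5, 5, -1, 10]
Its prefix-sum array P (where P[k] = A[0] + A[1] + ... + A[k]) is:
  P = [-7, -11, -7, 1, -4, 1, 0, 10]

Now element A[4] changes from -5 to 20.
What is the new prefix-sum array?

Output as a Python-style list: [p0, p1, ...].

Answer: [-7, -11, -7, 1, 21, 26, 25, 35]

Derivation:
Change: A[4] -5 -> 20, delta = 25
P[k] for k < 4: unchanged (A[4] not included)
P[k] for k >= 4: shift by delta = 25
  P[0] = -7 + 0 = -7
  P[1] = -11 + 0 = -11
  P[2] = -7 + 0 = -7
  P[3] = 1 + 0 = 1
  P[4] = -4 + 25 = 21
  P[5] = 1 + 25 = 26
  P[6] = 0 + 25 = 25
  P[7] = 10 + 25 = 35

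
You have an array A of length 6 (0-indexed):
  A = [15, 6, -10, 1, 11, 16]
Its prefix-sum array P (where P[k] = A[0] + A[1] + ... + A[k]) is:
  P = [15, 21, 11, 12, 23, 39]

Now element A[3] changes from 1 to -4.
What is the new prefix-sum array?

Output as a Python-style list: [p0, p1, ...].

Change: A[3] 1 -> -4, delta = -5
P[k] for k < 3: unchanged (A[3] not included)
P[k] for k >= 3: shift by delta = -5
  P[0] = 15 + 0 = 15
  P[1] = 21 + 0 = 21
  P[2] = 11 + 0 = 11
  P[3] = 12 + -5 = 7
  P[4] = 23 + -5 = 18
  P[5] = 39 + -5 = 34

Answer: [15, 21, 11, 7, 18, 34]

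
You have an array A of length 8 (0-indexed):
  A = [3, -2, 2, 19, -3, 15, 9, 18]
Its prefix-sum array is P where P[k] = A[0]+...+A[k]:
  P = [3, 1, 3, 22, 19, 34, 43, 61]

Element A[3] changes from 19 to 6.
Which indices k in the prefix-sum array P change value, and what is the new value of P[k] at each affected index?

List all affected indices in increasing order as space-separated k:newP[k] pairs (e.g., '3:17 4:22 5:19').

P[k] = A[0] + ... + A[k]
P[k] includes A[3] iff k >= 3
Affected indices: 3, 4, ..., 7; delta = -13
  P[3]: 22 + -13 = 9
  P[4]: 19 + -13 = 6
  P[5]: 34 + -13 = 21
  P[6]: 43 + -13 = 30
  P[7]: 61 + -13 = 48

Answer: 3:9 4:6 5:21 6:30 7:48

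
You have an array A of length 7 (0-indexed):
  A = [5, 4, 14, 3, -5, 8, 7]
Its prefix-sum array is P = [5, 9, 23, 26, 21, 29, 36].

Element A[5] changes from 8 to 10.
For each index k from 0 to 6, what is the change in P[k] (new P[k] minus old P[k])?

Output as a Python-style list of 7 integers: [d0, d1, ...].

Element change: A[5] 8 -> 10, delta = 2
For k < 5: P[k] unchanged, delta_P[k] = 0
For k >= 5: P[k] shifts by exactly 2
Delta array: [0, 0, 0, 0, 0, 2, 2]

Answer: [0, 0, 0, 0, 0, 2, 2]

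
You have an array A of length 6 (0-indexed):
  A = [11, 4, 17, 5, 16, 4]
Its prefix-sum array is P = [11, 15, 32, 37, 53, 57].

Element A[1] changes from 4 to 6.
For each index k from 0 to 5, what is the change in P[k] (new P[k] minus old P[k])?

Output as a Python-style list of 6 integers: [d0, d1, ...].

Answer: [0, 2, 2, 2, 2, 2]

Derivation:
Element change: A[1] 4 -> 6, delta = 2
For k < 1: P[k] unchanged, delta_P[k] = 0
For k >= 1: P[k] shifts by exactly 2
Delta array: [0, 2, 2, 2, 2, 2]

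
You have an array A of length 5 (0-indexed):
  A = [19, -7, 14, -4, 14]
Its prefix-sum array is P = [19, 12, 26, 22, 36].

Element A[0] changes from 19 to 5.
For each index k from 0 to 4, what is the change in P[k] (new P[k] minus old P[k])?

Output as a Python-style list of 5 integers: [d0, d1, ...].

Element change: A[0] 19 -> 5, delta = -14
For k < 0: P[k] unchanged, delta_P[k] = 0
For k >= 0: P[k] shifts by exactly -14
Delta array: [-14, -14, -14, -14, -14]

Answer: [-14, -14, -14, -14, -14]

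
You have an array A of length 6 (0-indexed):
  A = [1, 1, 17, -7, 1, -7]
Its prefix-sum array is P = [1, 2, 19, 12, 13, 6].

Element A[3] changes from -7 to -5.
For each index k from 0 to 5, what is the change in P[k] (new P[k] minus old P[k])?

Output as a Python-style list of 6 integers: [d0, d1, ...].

Answer: [0, 0, 0, 2, 2, 2]

Derivation:
Element change: A[3] -7 -> -5, delta = 2
For k < 3: P[k] unchanged, delta_P[k] = 0
For k >= 3: P[k] shifts by exactly 2
Delta array: [0, 0, 0, 2, 2, 2]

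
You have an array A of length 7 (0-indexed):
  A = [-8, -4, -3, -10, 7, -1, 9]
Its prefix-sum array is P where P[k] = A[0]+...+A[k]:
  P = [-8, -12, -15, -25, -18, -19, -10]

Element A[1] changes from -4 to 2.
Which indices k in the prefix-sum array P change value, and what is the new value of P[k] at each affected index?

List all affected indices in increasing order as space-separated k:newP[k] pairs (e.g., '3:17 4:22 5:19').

P[k] = A[0] + ... + A[k]
P[k] includes A[1] iff k >= 1
Affected indices: 1, 2, ..., 6; delta = 6
  P[1]: -12 + 6 = -6
  P[2]: -15 + 6 = -9
  P[3]: -25 + 6 = -19
  P[4]: -18 + 6 = -12
  P[5]: -19 + 6 = -13
  P[6]: -10 + 6 = -4

Answer: 1:-6 2:-9 3:-19 4:-12 5:-13 6:-4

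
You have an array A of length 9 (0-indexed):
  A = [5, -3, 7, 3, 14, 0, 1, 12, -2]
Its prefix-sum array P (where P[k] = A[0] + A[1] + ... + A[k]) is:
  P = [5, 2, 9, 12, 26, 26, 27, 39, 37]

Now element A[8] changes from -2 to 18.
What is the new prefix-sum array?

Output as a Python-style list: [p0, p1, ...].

Answer: [5, 2, 9, 12, 26, 26, 27, 39, 57]

Derivation:
Change: A[8] -2 -> 18, delta = 20
P[k] for k < 8: unchanged (A[8] not included)
P[k] for k >= 8: shift by delta = 20
  P[0] = 5 + 0 = 5
  P[1] = 2 + 0 = 2
  P[2] = 9 + 0 = 9
  P[3] = 12 + 0 = 12
  P[4] = 26 + 0 = 26
  P[5] = 26 + 0 = 26
  P[6] = 27 + 0 = 27
  P[7] = 39 + 0 = 39
  P[8] = 37 + 20 = 57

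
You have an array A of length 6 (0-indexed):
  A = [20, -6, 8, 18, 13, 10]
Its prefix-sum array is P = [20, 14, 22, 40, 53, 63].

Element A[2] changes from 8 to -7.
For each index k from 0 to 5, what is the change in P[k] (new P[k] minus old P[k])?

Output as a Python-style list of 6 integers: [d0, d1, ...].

Answer: [0, 0, -15, -15, -15, -15]

Derivation:
Element change: A[2] 8 -> -7, delta = -15
For k < 2: P[k] unchanged, delta_P[k] = 0
For k >= 2: P[k] shifts by exactly -15
Delta array: [0, 0, -15, -15, -15, -15]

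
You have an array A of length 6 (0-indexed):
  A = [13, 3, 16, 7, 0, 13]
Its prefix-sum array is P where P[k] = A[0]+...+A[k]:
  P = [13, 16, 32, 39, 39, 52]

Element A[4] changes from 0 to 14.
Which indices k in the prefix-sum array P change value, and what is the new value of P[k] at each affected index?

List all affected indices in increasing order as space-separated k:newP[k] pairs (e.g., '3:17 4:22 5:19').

P[k] = A[0] + ... + A[k]
P[k] includes A[4] iff k >= 4
Affected indices: 4, 5, ..., 5; delta = 14
  P[4]: 39 + 14 = 53
  P[5]: 52 + 14 = 66

Answer: 4:53 5:66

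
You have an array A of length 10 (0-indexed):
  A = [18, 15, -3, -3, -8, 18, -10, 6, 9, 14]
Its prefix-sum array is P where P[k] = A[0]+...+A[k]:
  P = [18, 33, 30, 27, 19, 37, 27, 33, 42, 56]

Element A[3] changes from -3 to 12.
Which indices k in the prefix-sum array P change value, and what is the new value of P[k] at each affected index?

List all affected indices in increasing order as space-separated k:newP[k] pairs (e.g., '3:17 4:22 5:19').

P[k] = A[0] + ... + A[k]
P[k] includes A[3] iff k >= 3
Affected indices: 3, 4, ..., 9; delta = 15
  P[3]: 27 + 15 = 42
  P[4]: 19 + 15 = 34
  P[5]: 37 + 15 = 52
  P[6]: 27 + 15 = 42
  P[7]: 33 + 15 = 48
  P[8]: 42 + 15 = 57
  P[9]: 56 + 15 = 71

Answer: 3:42 4:34 5:52 6:42 7:48 8:57 9:71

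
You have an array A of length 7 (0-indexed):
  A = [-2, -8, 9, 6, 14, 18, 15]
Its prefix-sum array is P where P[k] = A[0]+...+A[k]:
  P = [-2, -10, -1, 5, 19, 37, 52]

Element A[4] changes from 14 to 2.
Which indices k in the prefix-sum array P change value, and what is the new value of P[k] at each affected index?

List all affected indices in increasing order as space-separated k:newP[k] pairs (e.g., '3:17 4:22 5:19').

Answer: 4:7 5:25 6:40

Derivation:
P[k] = A[0] + ... + A[k]
P[k] includes A[4] iff k >= 4
Affected indices: 4, 5, ..., 6; delta = -12
  P[4]: 19 + -12 = 7
  P[5]: 37 + -12 = 25
  P[6]: 52 + -12 = 40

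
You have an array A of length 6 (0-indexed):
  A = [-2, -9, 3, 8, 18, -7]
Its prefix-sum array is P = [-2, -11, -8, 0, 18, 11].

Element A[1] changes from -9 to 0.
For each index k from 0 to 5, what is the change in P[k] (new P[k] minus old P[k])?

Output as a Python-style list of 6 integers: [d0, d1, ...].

Answer: [0, 9, 9, 9, 9, 9]

Derivation:
Element change: A[1] -9 -> 0, delta = 9
For k < 1: P[k] unchanged, delta_P[k] = 0
For k >= 1: P[k] shifts by exactly 9
Delta array: [0, 9, 9, 9, 9, 9]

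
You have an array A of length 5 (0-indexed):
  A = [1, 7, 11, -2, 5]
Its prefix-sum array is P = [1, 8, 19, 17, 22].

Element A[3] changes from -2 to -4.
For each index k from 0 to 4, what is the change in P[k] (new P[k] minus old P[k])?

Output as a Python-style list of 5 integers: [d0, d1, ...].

Answer: [0, 0, 0, -2, -2]

Derivation:
Element change: A[3] -2 -> -4, delta = -2
For k < 3: P[k] unchanged, delta_P[k] = 0
For k >= 3: P[k] shifts by exactly -2
Delta array: [0, 0, 0, -2, -2]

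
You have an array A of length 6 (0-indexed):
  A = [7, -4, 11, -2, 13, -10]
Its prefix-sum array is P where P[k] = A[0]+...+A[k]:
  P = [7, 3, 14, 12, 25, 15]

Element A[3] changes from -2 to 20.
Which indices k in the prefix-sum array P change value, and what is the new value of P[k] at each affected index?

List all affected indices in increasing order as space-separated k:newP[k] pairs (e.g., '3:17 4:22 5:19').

Answer: 3:34 4:47 5:37

Derivation:
P[k] = A[0] + ... + A[k]
P[k] includes A[3] iff k >= 3
Affected indices: 3, 4, ..., 5; delta = 22
  P[3]: 12 + 22 = 34
  P[4]: 25 + 22 = 47
  P[5]: 15 + 22 = 37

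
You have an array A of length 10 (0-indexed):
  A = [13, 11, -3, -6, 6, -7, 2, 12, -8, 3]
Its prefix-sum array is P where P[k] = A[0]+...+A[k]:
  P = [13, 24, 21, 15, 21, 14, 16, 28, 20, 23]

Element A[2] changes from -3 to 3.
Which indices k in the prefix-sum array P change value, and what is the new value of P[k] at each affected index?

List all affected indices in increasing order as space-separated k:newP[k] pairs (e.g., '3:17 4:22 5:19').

P[k] = A[0] + ... + A[k]
P[k] includes A[2] iff k >= 2
Affected indices: 2, 3, ..., 9; delta = 6
  P[2]: 21 + 6 = 27
  P[3]: 15 + 6 = 21
  P[4]: 21 + 6 = 27
  P[5]: 14 + 6 = 20
  P[6]: 16 + 6 = 22
  P[7]: 28 + 6 = 34
  P[8]: 20 + 6 = 26
  P[9]: 23 + 6 = 29

Answer: 2:27 3:21 4:27 5:20 6:22 7:34 8:26 9:29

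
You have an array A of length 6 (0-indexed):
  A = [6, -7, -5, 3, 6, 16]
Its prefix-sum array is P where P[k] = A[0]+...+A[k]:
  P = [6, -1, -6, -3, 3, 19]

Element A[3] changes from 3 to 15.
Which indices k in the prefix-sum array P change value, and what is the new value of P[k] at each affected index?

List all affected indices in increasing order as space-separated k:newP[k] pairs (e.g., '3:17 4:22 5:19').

Answer: 3:9 4:15 5:31

Derivation:
P[k] = A[0] + ... + A[k]
P[k] includes A[3] iff k >= 3
Affected indices: 3, 4, ..., 5; delta = 12
  P[3]: -3 + 12 = 9
  P[4]: 3 + 12 = 15
  P[5]: 19 + 12 = 31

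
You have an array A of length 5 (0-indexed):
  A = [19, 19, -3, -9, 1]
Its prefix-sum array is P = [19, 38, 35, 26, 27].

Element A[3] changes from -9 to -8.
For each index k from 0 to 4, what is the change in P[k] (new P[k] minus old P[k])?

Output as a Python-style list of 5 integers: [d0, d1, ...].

Answer: [0, 0, 0, 1, 1]

Derivation:
Element change: A[3] -9 -> -8, delta = 1
For k < 3: P[k] unchanged, delta_P[k] = 0
For k >= 3: P[k] shifts by exactly 1
Delta array: [0, 0, 0, 1, 1]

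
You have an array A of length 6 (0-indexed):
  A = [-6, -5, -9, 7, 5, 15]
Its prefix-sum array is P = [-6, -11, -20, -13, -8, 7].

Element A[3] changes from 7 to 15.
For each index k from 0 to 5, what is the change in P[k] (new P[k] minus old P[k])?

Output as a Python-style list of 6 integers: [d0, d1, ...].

Answer: [0, 0, 0, 8, 8, 8]

Derivation:
Element change: A[3] 7 -> 15, delta = 8
For k < 3: P[k] unchanged, delta_P[k] = 0
For k >= 3: P[k] shifts by exactly 8
Delta array: [0, 0, 0, 8, 8, 8]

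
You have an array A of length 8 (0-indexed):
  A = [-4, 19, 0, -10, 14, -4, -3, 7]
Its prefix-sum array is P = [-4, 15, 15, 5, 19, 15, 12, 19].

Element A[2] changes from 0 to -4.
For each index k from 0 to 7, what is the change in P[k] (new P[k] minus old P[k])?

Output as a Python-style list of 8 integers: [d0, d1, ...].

Element change: A[2] 0 -> -4, delta = -4
For k < 2: P[k] unchanged, delta_P[k] = 0
For k >= 2: P[k] shifts by exactly -4
Delta array: [0, 0, -4, -4, -4, -4, -4, -4]

Answer: [0, 0, -4, -4, -4, -4, -4, -4]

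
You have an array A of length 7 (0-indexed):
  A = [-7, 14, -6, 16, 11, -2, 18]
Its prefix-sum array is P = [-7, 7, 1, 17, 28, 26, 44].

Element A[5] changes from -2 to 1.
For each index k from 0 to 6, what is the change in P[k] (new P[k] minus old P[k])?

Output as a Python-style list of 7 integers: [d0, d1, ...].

Element change: A[5] -2 -> 1, delta = 3
For k < 5: P[k] unchanged, delta_P[k] = 0
For k >= 5: P[k] shifts by exactly 3
Delta array: [0, 0, 0, 0, 0, 3, 3]

Answer: [0, 0, 0, 0, 0, 3, 3]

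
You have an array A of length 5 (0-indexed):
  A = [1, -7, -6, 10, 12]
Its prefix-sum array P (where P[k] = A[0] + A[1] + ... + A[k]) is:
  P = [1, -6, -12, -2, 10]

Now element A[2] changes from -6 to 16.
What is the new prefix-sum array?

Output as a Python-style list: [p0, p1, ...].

Answer: [1, -6, 10, 20, 32]

Derivation:
Change: A[2] -6 -> 16, delta = 22
P[k] for k < 2: unchanged (A[2] not included)
P[k] for k >= 2: shift by delta = 22
  P[0] = 1 + 0 = 1
  P[1] = -6 + 0 = -6
  P[2] = -12 + 22 = 10
  P[3] = -2 + 22 = 20
  P[4] = 10 + 22 = 32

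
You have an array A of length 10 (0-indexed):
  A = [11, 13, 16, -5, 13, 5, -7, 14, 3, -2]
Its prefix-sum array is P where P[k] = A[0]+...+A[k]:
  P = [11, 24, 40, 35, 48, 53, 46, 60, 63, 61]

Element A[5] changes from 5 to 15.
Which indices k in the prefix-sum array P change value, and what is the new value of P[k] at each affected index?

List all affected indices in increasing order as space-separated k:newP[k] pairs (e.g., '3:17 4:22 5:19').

Answer: 5:63 6:56 7:70 8:73 9:71

Derivation:
P[k] = A[0] + ... + A[k]
P[k] includes A[5] iff k >= 5
Affected indices: 5, 6, ..., 9; delta = 10
  P[5]: 53 + 10 = 63
  P[6]: 46 + 10 = 56
  P[7]: 60 + 10 = 70
  P[8]: 63 + 10 = 73
  P[9]: 61 + 10 = 71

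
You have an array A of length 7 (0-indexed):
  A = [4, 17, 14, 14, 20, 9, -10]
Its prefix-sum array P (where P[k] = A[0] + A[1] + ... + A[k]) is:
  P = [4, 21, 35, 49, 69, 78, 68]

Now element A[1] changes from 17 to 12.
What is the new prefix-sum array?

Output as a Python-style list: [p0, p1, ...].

Answer: [4, 16, 30, 44, 64, 73, 63]

Derivation:
Change: A[1] 17 -> 12, delta = -5
P[k] for k < 1: unchanged (A[1] not included)
P[k] for k >= 1: shift by delta = -5
  P[0] = 4 + 0 = 4
  P[1] = 21 + -5 = 16
  P[2] = 35 + -5 = 30
  P[3] = 49 + -5 = 44
  P[4] = 69 + -5 = 64
  P[5] = 78 + -5 = 73
  P[6] = 68 + -5 = 63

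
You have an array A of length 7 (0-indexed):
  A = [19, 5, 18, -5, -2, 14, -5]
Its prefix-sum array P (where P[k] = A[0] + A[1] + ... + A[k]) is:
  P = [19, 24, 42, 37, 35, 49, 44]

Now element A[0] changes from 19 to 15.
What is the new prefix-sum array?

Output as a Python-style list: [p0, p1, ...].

Answer: [15, 20, 38, 33, 31, 45, 40]

Derivation:
Change: A[0] 19 -> 15, delta = -4
P[k] for k < 0: unchanged (A[0] not included)
P[k] for k >= 0: shift by delta = -4
  P[0] = 19 + -4 = 15
  P[1] = 24 + -4 = 20
  P[2] = 42 + -4 = 38
  P[3] = 37 + -4 = 33
  P[4] = 35 + -4 = 31
  P[5] = 49 + -4 = 45
  P[6] = 44 + -4 = 40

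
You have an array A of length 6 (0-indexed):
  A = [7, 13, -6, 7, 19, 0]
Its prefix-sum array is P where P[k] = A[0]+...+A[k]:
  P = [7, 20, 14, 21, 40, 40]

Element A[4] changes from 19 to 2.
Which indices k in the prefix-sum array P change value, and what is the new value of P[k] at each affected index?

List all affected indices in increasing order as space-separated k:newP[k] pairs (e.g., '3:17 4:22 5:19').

P[k] = A[0] + ... + A[k]
P[k] includes A[4] iff k >= 4
Affected indices: 4, 5, ..., 5; delta = -17
  P[4]: 40 + -17 = 23
  P[5]: 40 + -17 = 23

Answer: 4:23 5:23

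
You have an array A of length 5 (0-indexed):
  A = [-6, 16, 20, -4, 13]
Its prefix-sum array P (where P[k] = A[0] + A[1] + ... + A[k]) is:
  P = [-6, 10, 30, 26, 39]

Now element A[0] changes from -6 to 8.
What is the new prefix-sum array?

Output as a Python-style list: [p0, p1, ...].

Change: A[0] -6 -> 8, delta = 14
P[k] for k < 0: unchanged (A[0] not included)
P[k] for k >= 0: shift by delta = 14
  P[0] = -6 + 14 = 8
  P[1] = 10 + 14 = 24
  P[2] = 30 + 14 = 44
  P[3] = 26 + 14 = 40
  P[4] = 39 + 14 = 53

Answer: [8, 24, 44, 40, 53]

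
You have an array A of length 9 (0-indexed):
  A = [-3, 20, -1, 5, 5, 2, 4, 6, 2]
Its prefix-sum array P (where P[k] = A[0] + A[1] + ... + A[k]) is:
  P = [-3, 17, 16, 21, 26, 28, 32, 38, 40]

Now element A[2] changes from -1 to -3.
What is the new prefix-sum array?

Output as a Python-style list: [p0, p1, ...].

Answer: [-3, 17, 14, 19, 24, 26, 30, 36, 38]

Derivation:
Change: A[2] -1 -> -3, delta = -2
P[k] for k < 2: unchanged (A[2] not included)
P[k] for k >= 2: shift by delta = -2
  P[0] = -3 + 0 = -3
  P[1] = 17 + 0 = 17
  P[2] = 16 + -2 = 14
  P[3] = 21 + -2 = 19
  P[4] = 26 + -2 = 24
  P[5] = 28 + -2 = 26
  P[6] = 32 + -2 = 30
  P[7] = 38 + -2 = 36
  P[8] = 40 + -2 = 38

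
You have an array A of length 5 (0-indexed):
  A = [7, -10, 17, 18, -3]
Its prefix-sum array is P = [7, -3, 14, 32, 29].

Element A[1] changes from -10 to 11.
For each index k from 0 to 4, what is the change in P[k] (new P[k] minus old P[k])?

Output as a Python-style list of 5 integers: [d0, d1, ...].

Answer: [0, 21, 21, 21, 21]

Derivation:
Element change: A[1] -10 -> 11, delta = 21
For k < 1: P[k] unchanged, delta_P[k] = 0
For k >= 1: P[k] shifts by exactly 21
Delta array: [0, 21, 21, 21, 21]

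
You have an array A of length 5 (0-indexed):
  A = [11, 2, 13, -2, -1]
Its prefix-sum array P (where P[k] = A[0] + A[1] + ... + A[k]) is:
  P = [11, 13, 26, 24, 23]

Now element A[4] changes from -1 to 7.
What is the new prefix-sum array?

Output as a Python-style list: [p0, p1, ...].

Change: A[4] -1 -> 7, delta = 8
P[k] for k < 4: unchanged (A[4] not included)
P[k] for k >= 4: shift by delta = 8
  P[0] = 11 + 0 = 11
  P[1] = 13 + 0 = 13
  P[2] = 26 + 0 = 26
  P[3] = 24 + 0 = 24
  P[4] = 23 + 8 = 31

Answer: [11, 13, 26, 24, 31]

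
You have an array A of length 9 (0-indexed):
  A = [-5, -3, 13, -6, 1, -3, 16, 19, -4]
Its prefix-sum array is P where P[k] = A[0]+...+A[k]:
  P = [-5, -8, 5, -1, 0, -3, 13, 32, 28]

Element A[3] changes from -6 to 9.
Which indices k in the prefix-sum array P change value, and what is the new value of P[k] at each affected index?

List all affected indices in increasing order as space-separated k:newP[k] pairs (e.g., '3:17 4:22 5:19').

Answer: 3:14 4:15 5:12 6:28 7:47 8:43

Derivation:
P[k] = A[0] + ... + A[k]
P[k] includes A[3] iff k >= 3
Affected indices: 3, 4, ..., 8; delta = 15
  P[3]: -1 + 15 = 14
  P[4]: 0 + 15 = 15
  P[5]: -3 + 15 = 12
  P[6]: 13 + 15 = 28
  P[7]: 32 + 15 = 47
  P[8]: 28 + 15 = 43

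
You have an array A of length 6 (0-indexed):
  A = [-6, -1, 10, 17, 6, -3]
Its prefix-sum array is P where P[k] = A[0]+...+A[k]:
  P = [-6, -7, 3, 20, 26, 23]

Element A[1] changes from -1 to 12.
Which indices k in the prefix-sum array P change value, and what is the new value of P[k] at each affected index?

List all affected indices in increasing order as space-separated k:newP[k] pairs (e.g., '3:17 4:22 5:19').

Answer: 1:6 2:16 3:33 4:39 5:36

Derivation:
P[k] = A[0] + ... + A[k]
P[k] includes A[1] iff k >= 1
Affected indices: 1, 2, ..., 5; delta = 13
  P[1]: -7 + 13 = 6
  P[2]: 3 + 13 = 16
  P[3]: 20 + 13 = 33
  P[4]: 26 + 13 = 39
  P[5]: 23 + 13 = 36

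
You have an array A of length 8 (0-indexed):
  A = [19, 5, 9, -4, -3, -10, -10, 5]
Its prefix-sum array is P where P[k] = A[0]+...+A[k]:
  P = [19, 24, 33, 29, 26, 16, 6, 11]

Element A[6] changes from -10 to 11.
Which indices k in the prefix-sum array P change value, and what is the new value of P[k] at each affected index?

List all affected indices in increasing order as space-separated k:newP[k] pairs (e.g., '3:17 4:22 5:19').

P[k] = A[0] + ... + A[k]
P[k] includes A[6] iff k >= 6
Affected indices: 6, 7, ..., 7; delta = 21
  P[6]: 6 + 21 = 27
  P[7]: 11 + 21 = 32

Answer: 6:27 7:32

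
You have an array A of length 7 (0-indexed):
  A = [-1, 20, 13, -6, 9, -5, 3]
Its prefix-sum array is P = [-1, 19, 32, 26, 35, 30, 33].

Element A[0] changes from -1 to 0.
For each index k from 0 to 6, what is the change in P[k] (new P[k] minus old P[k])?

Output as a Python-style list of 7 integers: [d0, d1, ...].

Element change: A[0] -1 -> 0, delta = 1
For k < 0: P[k] unchanged, delta_P[k] = 0
For k >= 0: P[k] shifts by exactly 1
Delta array: [1, 1, 1, 1, 1, 1, 1]

Answer: [1, 1, 1, 1, 1, 1, 1]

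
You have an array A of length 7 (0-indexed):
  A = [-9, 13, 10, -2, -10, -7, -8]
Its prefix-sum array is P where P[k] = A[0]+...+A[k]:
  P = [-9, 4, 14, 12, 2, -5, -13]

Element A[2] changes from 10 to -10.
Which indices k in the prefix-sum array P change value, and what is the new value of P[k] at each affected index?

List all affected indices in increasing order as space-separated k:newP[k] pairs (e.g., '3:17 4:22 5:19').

P[k] = A[0] + ... + A[k]
P[k] includes A[2] iff k >= 2
Affected indices: 2, 3, ..., 6; delta = -20
  P[2]: 14 + -20 = -6
  P[3]: 12 + -20 = -8
  P[4]: 2 + -20 = -18
  P[5]: -5 + -20 = -25
  P[6]: -13 + -20 = -33

Answer: 2:-6 3:-8 4:-18 5:-25 6:-33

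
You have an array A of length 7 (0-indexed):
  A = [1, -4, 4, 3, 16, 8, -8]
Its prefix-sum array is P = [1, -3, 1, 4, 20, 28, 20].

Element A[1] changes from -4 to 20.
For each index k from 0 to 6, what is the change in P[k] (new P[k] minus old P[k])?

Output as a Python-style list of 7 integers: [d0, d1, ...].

Element change: A[1] -4 -> 20, delta = 24
For k < 1: P[k] unchanged, delta_P[k] = 0
For k >= 1: P[k] shifts by exactly 24
Delta array: [0, 24, 24, 24, 24, 24, 24]

Answer: [0, 24, 24, 24, 24, 24, 24]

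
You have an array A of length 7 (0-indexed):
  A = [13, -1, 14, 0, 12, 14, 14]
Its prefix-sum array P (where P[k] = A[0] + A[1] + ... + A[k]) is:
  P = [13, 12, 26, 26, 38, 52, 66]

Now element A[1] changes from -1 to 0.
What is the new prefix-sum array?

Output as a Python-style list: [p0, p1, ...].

Change: A[1] -1 -> 0, delta = 1
P[k] for k < 1: unchanged (A[1] not included)
P[k] for k >= 1: shift by delta = 1
  P[0] = 13 + 0 = 13
  P[1] = 12 + 1 = 13
  P[2] = 26 + 1 = 27
  P[3] = 26 + 1 = 27
  P[4] = 38 + 1 = 39
  P[5] = 52 + 1 = 53
  P[6] = 66 + 1 = 67

Answer: [13, 13, 27, 27, 39, 53, 67]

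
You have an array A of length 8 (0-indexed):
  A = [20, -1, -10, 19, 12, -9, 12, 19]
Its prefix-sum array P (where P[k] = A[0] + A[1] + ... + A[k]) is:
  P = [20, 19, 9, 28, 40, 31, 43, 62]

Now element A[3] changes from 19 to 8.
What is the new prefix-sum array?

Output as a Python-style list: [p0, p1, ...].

Change: A[3] 19 -> 8, delta = -11
P[k] for k < 3: unchanged (A[3] not included)
P[k] for k >= 3: shift by delta = -11
  P[0] = 20 + 0 = 20
  P[1] = 19 + 0 = 19
  P[2] = 9 + 0 = 9
  P[3] = 28 + -11 = 17
  P[4] = 40 + -11 = 29
  P[5] = 31 + -11 = 20
  P[6] = 43 + -11 = 32
  P[7] = 62 + -11 = 51

Answer: [20, 19, 9, 17, 29, 20, 32, 51]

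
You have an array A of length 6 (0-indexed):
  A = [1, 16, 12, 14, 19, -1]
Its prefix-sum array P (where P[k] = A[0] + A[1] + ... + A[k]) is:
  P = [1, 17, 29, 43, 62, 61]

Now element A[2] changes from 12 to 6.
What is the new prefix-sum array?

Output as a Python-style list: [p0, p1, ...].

Change: A[2] 12 -> 6, delta = -6
P[k] for k < 2: unchanged (A[2] not included)
P[k] for k >= 2: shift by delta = -6
  P[0] = 1 + 0 = 1
  P[1] = 17 + 0 = 17
  P[2] = 29 + -6 = 23
  P[3] = 43 + -6 = 37
  P[4] = 62 + -6 = 56
  P[5] = 61 + -6 = 55

Answer: [1, 17, 23, 37, 56, 55]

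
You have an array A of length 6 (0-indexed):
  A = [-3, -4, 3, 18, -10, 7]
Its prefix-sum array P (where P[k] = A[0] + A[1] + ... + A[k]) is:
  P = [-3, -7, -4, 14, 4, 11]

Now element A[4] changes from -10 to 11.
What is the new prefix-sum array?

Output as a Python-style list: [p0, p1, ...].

Change: A[4] -10 -> 11, delta = 21
P[k] for k < 4: unchanged (A[4] not included)
P[k] for k >= 4: shift by delta = 21
  P[0] = -3 + 0 = -3
  P[1] = -7 + 0 = -7
  P[2] = -4 + 0 = -4
  P[3] = 14 + 0 = 14
  P[4] = 4 + 21 = 25
  P[5] = 11 + 21 = 32

Answer: [-3, -7, -4, 14, 25, 32]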